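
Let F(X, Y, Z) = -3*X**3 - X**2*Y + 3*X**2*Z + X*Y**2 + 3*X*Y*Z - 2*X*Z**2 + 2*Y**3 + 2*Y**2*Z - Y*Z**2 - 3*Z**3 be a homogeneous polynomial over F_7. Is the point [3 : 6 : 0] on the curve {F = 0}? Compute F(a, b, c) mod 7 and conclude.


F(3,6,0) ≡ 6 (mod 7); P is NOT on the curve.

Evaluate F(3, 6, 0) term-by-term (mod 7).
  -3*X**3 ↦ -3·27·1·1 = -81
  -X**2*Y ↦ -1·9·6·1 = -54
  3*X**2*Z ↦ 3·9·1·0 = 0
  X*Y**2 ↦ 1·3·36·1 = 108
  3*X*Y*Z ↦ 3·3·6·0 = 0
  -2*X*Z**2 ↦ -2·3·1·0 = 0
  2*Y**3 ↦ 2·1·216·1 = 432
  2*Y**2*Z ↦ 2·1·36·0 = 0
  -Y*Z**2 ↦ -1·1·6·0 = 0
  -3*Z**3 ↦ -3·1·1·0 = 0
Sum: F(3, 6, 0) = (-81) + (-54) + (0) + (108) + (0) + (0) + (432) + (0) + (0) + (0) = 405.
Reducing mod 7: 405 ≡ 6 (mod 7).
Since F(a, b, c) ≡ 6 ≠ 0 (mod 7), P does NOT lie on the curve.


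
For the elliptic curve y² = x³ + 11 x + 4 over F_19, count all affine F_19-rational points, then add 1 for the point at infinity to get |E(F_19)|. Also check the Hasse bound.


Affine points = {(0, 2), (0, 17), (1, 4), (1, 15), (3, 8), (3, 11), (4, 6), (4, 13), (6, 1), (6, 18), (7, 5), (7, 14), (13, 8), (13, 11), (16, 1), (16, 18), (18, 7), (18, 12)}; affine count = 18; |E(F_19)| = 19.

Discriminant check: Δ ∝ 4a³ + 27b² = 4·11³ + 27·4² = 4·1331 + 27·16 ≡ 18 (mod 19). Nonzero ⇒ E is nonsingular.
For each x ∈ F_19, compute rhs = x³ + 11·x + 4 mod 19, then count y ∈ F_19 with y² ≡ rhs.
  x = 0: rhs = 4, matching y values: 2, 17 (2 points).
  x = 1: rhs = 16, matching y values: 4, 15 (2 points).
  x = 2: rhs = 15, matching y values: none (0 points).
  x = 3: rhs = 7, matching y values: 8, 11 (2 points).
  x = 4: rhs = 17, matching y values: 6, 13 (2 points).
  x = 5: rhs = 13, matching y values: none (0 points).
  x = 6: rhs = 1, matching y values: 1, 18 (2 points).
  x = 7: rhs = 6, matching y values: 5, 14 (2 points).
  x = 8: rhs = 15, matching y values: none (0 points).
  x = 9: rhs = 15, matching y values: none (0 points).
  x = 10: rhs = 12, matching y values: none (0 points).
  x = 11: rhs = 12, matching y values: none (0 points).
  x = 12: rhs = 2, matching y values: none (0 points).
  x = 13: rhs = 7, matching y values: 8, 11 (2 points).
  x = 14: rhs = 14, matching y values: none (0 points).
  x = 15: rhs = 10, matching y values: none (0 points).
  x = 16: rhs = 1, matching y values: 1, 18 (2 points).
  x = 17: rhs = 12, matching y values: none (0 points).
  x = 18: rhs = 11, matching y values: 7, 12 (2 points).
Total affine count: 18.
Full point count |E(F_19)| = 18 + 1 = 19.
Hasse bound: |19 − (19+1)| = |-1| = 1 ≤ 2√19 ≈ 8.7178 ✓.


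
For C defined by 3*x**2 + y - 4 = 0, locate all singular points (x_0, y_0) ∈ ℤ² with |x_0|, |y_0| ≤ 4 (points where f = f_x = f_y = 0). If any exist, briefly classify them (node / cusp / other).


No singular points in the scanned grid; C is smooth there.

Compute partial derivatives:
  f_x = 6*x.
  f_y = 1.
f_y = 1 is a nonzero constant, so f_y never vanishes: no point (x, y) can satisfy f = f_x = f_y = 0. In particular no (x, y) ∈ {−4, ..., 4}² is singular; the curve is smooth.


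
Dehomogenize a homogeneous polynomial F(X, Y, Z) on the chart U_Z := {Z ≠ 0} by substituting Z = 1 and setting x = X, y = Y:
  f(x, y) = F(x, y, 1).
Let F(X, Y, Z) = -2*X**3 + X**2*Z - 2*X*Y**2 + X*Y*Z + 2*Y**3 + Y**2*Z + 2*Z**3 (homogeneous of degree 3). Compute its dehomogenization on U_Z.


f(x, y) = -2*x**3 + x**2 - 2*x*y**2 + x*y + 2*y**3 + y**2 + 2

On U_Z we set Z = 1. Each monomial c·X^i·Y^j·Z^k in F becomes c·x^i·y^j·1^k = c·x^i·y^j.
Substituting Z = 1: F(X, Y, 1) = -2*x**3 + x**2 - 2*x*y**2 + x*y + 2*y**3 + y**2 + 2.
Note: deg(f) ≤ deg(F) = 3; strict inequality happens when F is divisible by Z (lost terms).


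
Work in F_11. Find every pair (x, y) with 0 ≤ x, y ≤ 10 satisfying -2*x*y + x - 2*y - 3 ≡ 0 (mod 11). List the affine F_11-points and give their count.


Affine F_11-points: {(0, 4), (1, 5), (2, 9), (3, 0), (4, 10), (5, 2), (6, 1), (7, 3), (8, 7), (9, 8)}; count = 10.

For each of the 121 pairs (x, y) ∈ F_11², evaluate f(x, y) mod 11. Record the zeros.
  x = 0: [0↦8, 1↦6, 2↦4, 3↦2, 4↦0, 5↦9, 6↦7, 7↦5, 8↦3, 9↦1, 10↦10]  zeros at y ∈ {4}
  x = 1: [0↦9, 1↦5, 2↦1, 3↦8, 4↦4, 5↦0, 6↦7, 7↦3, 8↦10, 9↦6, 10↦2]  zeros at y ∈ {5}
  x = 2: [0↦10, 1↦4, 2↦9, 3↦3, 4↦8, 5↦2, 6↦7, 7↦1, 8↦6, 9↦0, 10↦5]  zeros at y ∈ {9}
  x = 3: [0↦0, 1↦3, 2↦6, 3↦9, 4↦1, 5↦4, 6↦7, 7↦10, 8↦2, 9↦5, 10↦8]  zeros at y ∈ {0}
  x = 4: [0↦1, 1↦2, 2↦3, 3↦4, 4↦5, 5↦6, 6↦7, 7↦8, 8↦9, 9↦10, 10↦0]  zeros at y ∈ {10}
  x = 5: [0↦2, 1↦1, 2↦0, 3↦10, 4↦9, 5↦8, 6↦7, 7↦6, 8↦5, 9↦4, 10↦3]  zeros at y ∈ {2}
  x = 6: [0↦3, 1↦0, 2↦8, 3↦5, 4↦2, 5↦10, 6↦7, 7↦4, 8↦1, 9↦9, 10↦6]  zeros at y ∈ {1}
  x = 7: [0↦4, 1↦10, 2↦5, 3↦0, 4↦6, 5↦1, 6↦7, 7↦2, 8↦8, 9↦3, 10↦9]  zeros at y ∈ {3}
  x = 8: [0↦5, 1↦9, 2↦2, 3↦6, 4↦10, 5↦3, 6↦7, 7↦0, 8↦4, 9↦8, 10↦1]  zeros at y ∈ {7}
  x = 9: [0↦6, 1↦8, 2↦10, 3↦1, 4↦3, 5↦5, 6↦7, 7↦9, 8↦0, 9↦2, 10↦4]  zeros at y ∈ {8}
  x = 10: [0↦7, 1↦7, 2↦7, 3↦7, 4↦7, 5↦7, 6↦7, 7↦7, 8↦7, 9↦7, 10↦7]  zeros at y ∈ ∅
Collecting zeros: affine points = {(0, 4), (1, 5), (2, 9), (3, 0), (4, 10), (5, 2), (6, 1), (7, 3), (8, 7), (9, 8)}.
Total count |C(F_11)_aff| = 10.


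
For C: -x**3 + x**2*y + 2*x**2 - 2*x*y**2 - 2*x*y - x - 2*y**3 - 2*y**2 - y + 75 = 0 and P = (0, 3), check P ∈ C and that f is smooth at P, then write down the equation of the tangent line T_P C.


Tangent line at P: -25*x - 67*y + 201 = 0.

Step 1: f(0, 3) = 0, so P lies on C.
Step 2: partial derivatives
  f_x(x, y) = -3*x**2 + 2*x*y + 4*x - 2*y**2 - 2*y - 1, f_y(x, y) = x**2 - 4*x*y - 2*x - 6*y**2 - 4*y - 1.
  f_x(P) = -25, f_y(P) = -67 (gradient nonzero, so P is smooth).
Step 3: tangent line at P: -25·(x − 0) + -67·(y − 3) = 0.
Expanding: -25*x - 67*y + 201 = 0.


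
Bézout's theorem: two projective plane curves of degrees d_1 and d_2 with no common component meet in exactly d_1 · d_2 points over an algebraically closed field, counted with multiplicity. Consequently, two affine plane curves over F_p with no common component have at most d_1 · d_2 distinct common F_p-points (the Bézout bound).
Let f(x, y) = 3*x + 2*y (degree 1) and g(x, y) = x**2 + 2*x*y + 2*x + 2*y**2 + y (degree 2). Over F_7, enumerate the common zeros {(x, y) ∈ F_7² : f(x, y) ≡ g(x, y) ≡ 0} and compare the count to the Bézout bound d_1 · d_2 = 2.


Common zeros: {(0, 0), (4, 1)}; count = 2; Bézout bound = 2.

deg(f) = 1, deg(g) = 2, so Bézout bound = 2.
Scan x ∈ F_7. For each x, list the y ∈ F_7 with f(x, y) ≡ 0 and those with g(x, y) ≡ 0 (mod 7); the common zeros in that column are the intersection.
  x = 0: f ≡ 0 at y ∈ {0}; g ≡ 0 at y ∈ {0, 3}; common: {0}.
  x = 1: f ≡ 0 at y ∈ {2}; g ≡ 0 at y ∈ ∅; common: ∅.
  x = 2: f ≡ 0 at y ∈ {4}; g ≡ 0 at y ∈ ∅; common: ∅.
  x = 3: f ≡ 0 at y ∈ {6}; g ≡ 0 at y ∈ ∅; common: ∅.
  x = 4: f ≡ 0 at y ∈ {1}; g ≡ 0 at y ∈ {1, 5}; common: {1}.
  x = 5: f ≡ 0 at y ∈ {3}; g ≡ 0 at y ∈ {0, 5}; common: ∅.
  x = 6: f ≡ 0 at y ∈ {5}; g ≡ 0 at y ∈ {1, 3}; common: ∅.
Collecting: common zeros = {(0, 0), (4, 1)}, so the count is 2.
Comparison with the Bézout bound: 2 ≤ 2 = deg(f)·deg(g), as expected for curves with no common component (the bound is attained).


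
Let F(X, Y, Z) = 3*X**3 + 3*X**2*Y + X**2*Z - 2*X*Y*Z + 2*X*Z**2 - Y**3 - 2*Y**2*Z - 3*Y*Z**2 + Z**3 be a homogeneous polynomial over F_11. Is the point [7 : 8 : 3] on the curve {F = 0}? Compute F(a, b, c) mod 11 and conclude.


F(7,8,3) ≡ 1 (mod 11); P is NOT on the curve.

Evaluate F(7, 8, 3) term-by-term (mod 11).
  3*X**3 ↦ 3·343·1·1 = 1029
  3*X**2*Y ↦ 3·49·8·1 = 1176
  X**2*Z ↦ 1·49·1·3 = 147
  -2*X*Y*Z ↦ -2·7·8·3 = -336
  2*X*Z**2 ↦ 2·7·1·9 = 126
  -Y**3 ↦ -1·1·512·1 = -512
  -2*Y**2*Z ↦ -2·1·64·3 = -384
  -3*Y*Z**2 ↦ -3·1·8·9 = -216
  Z**3 ↦ 1·1·1·27 = 27
Sum: F(7, 8, 3) = (1029) + (1176) + (147) + (-336) + (126) + (-512) + (-384) + (-216) + (27) = 1057.
Reducing mod 11: 1057 ≡ 1 (mod 11).
Since F(a, b, c) ≡ 1 ≠ 0 (mod 11), P does NOT lie on the curve.


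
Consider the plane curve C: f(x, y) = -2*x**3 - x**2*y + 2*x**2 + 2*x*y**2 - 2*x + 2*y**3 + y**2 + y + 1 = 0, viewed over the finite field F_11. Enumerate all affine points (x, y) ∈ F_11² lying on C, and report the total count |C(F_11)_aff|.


Affine F_11-points: {(1, 6), (1, 10), (2, 0), (2, 6), (2, 8), (4, 5), (5, 0), (5, 1), (5, 10), (6, 6), (7, 7)}; count = 11.

For each of the 121 pairs (x, y) ∈ F_11², evaluate f(x, y) mod 11. Record the zeros.
  x = 0: [0↦1, 1↦5, 2↦1, 3↦1, 4↦6, 5↦6, 6↦2, 7↦6, 8↦8, 9↦9, 10↦10]  zeros at y ∈ ∅
  x = 1: [0↦10, 1↦4, 2↦5, 3↦3, 4↦10, 5↦5, 6↦0, 7↦7, 8↦5, 9↦6, 10↦0]  zeros at y ∈ {6, 10}
  x = 2: [0↦0, 1↦4, 2↦8, 3↦2, 4↦9, 5↦8, 6↦0, 7↦8, 8↦0, 9↦10, 10↦6]  zeros at y ∈ {0, 6, 8}
  x = 3: [0↦3, 1↦4, 2↦9, 3↦8, 4↦2, 5↦3, 6↦1, 7↦8, 8↦3, 9↦9, 10↦5]  zeros at y ∈ ∅
  x = 4: [0↦7, 1↦3, 2↦7, 3↦9, 4↦10, 5↦0, 6↦2, 7↦6, 8↦2, 9↦2, 10↦7]  zeros at y ∈ {5}
  x = 5: [0↦0, 1↦0, 2↦1, 3↦4, 4↦10, 5↦9, 6↦2, 7↦1, 8↦7, 9↦10, 10↦0]  zeros at y ∈ {0, 1, 10}
  x = 6: [0↦3, 1↦5, 2↦1, 3↦3, 4↦1, 5↦7, 6↦0, 7↦3, 8↦6, 9↦10, 10↦5]  zeros at y ∈ {6}
  x = 7: [0↦4, 1↦6, 2↦6, 3↦5, 4↦4, 5↦4, 6↦6, 7↦0, 8↦9, 9↦1, 10↦10]  zeros at y ∈ {7}
  x = 8: [0↦2, 1↦2, 2↦4, 3↦9, 4↦7, 5↦10, 6↦8, 7↦2, 8↦4, 9↦4, 10↦3]  zeros at y ∈ ∅
  x = 9: [0↦7, 1↦3, 2↦5, 3↦3, 4↦9, 5↦2, 6↦5, 7↦8, 8↦1, 9↦7, 10↦5]  zeros at y ∈ ∅
  x = 10: [0↦7, 1↦8, 2↦8, 3↦8, 4↦9, 5↦1, 6↦7, 7↦6, 8↦10, 9↦9, 10↦4]  zeros at y ∈ ∅
Collecting zeros: affine points = {(1, 6), (1, 10), (2, 0), (2, 6), (2, 8), (4, 5), (5, 0), (5, 1), (5, 10), (6, 6), (7, 7)}.
Total count |C(F_11)_aff| = 11.


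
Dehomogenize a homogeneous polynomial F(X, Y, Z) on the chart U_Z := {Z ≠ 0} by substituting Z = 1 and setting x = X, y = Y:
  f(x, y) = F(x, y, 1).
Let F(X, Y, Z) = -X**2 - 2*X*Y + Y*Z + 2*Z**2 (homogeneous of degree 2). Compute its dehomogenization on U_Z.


f(x, y) = -x**2 - 2*x*y + y + 2

On U_Z we set Z = 1. Each monomial c·X^i·Y^j·Z^k in F becomes c·x^i·y^j·1^k = c·x^i·y^j.
Substituting Z = 1: F(X, Y, 1) = -x**2 - 2*x*y + y + 2.
Note: deg(f) ≤ deg(F) = 2; strict inequality happens when F is divisible by Z (lost terms).


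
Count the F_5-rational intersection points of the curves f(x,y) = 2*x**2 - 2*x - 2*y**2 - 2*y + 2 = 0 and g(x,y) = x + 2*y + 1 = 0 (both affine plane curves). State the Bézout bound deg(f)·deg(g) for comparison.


Common zeros: {(0, 2), (3, 3)}; count = 2; Bézout bound = 2.

deg(f) = 2, deg(g) = 1, so Bézout bound = 2.
Scan x ∈ F_5. For each x, list the y ∈ F_5 with f(x, y) ≡ 0 and those with g(x, y) ≡ 0 (mod 5); the common zeros in that column are the intersection.
  x = 0: f ≡ 0 at y ∈ {2}; g ≡ 0 at y ∈ {2}; common: {2}.
  x = 1: f ≡ 0 at y ∈ {2}; g ≡ 0 at y ∈ {4}; common: ∅.
  x = 2: f ≡ 0 at y ∈ ∅; g ≡ 0 at y ∈ {1}; common: ∅.
  x = 3: f ≡ 0 at y ∈ {1, 3}; g ≡ 0 at y ∈ {3}; common: {3}.
  x = 4: f ≡ 0 at y ∈ ∅; g ≡ 0 at y ∈ {0}; common: ∅.
Collecting: common zeros = {(0, 2), (3, 3)}, so the count is 2.
Comparison with the Bézout bound: 2 ≤ 2 = deg(f)·deg(g), as expected for curves with no common component (the bound is attained).


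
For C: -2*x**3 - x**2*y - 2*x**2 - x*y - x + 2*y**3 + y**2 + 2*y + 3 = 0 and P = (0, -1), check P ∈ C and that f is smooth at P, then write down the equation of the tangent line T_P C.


Tangent line at P: 6*y + 6 = 0.

Step 1: f(0, -1) = 0, so P lies on C.
Step 2: partial derivatives
  f_x(x, y) = -6*x**2 - 2*x*y - 4*x - y - 1, f_y(x, y) = -x**2 - x + 6*y**2 + 2*y + 2.
  f_x(P) = 0, f_y(P) = 6 (gradient nonzero, so P is smooth).
Step 3: tangent line at P: 0·(x − 0) + 6·(y − -1) = 0.
Expanding: 6*y + 6 = 0.


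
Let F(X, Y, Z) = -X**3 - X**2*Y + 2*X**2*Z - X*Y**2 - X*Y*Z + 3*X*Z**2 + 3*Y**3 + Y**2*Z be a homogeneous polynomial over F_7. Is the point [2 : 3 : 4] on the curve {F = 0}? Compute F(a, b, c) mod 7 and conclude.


F(2,3,4) ≡ 1 (mod 7); P is NOT on the curve.

Evaluate F(2, 3, 4) term-by-term (mod 7).
  -X**3 ↦ -1·8·1·1 = -8
  -X**2*Y ↦ -1·4·3·1 = -12
  2*X**2*Z ↦ 2·4·1·4 = 32
  -X*Y**2 ↦ -1·2·9·1 = -18
  -X*Y*Z ↦ -1·2·3·4 = -24
  3*X*Z**2 ↦ 3·2·1·16 = 96
  3*Y**3 ↦ 3·1·27·1 = 81
  Y**2*Z ↦ 1·1·9·4 = 36
Sum: F(2, 3, 4) = (-8) + (-12) + (32) + (-18) + (-24) + (96) + (81) + (36) = 183.
Reducing mod 7: 183 ≡ 1 (mod 7).
Since F(a, b, c) ≡ 1 ≠ 0 (mod 7), P does NOT lie on the curve.


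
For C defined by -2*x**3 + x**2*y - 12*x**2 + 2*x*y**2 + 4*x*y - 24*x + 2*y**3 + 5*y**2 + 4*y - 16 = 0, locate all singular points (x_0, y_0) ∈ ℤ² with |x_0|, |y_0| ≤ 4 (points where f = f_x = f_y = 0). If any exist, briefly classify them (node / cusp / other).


Singular points: {(-2, 0)}; classification: cusp.

Compute partial derivatives:
  f_x = -6*x**2 + 2*x*y - 24*x + 2*y**2 + 4*y - 24.
  f_y = x**2 + 4*x*y + 4*x + 6*y**2 + 10*y + 4.
Scan x_0 ∈ {−4, ..., 4}. For each x_0, f_y(x_0, y) is a polynomial in y; find its integer roots y ∈ {−4, ..., 4}, then test f_x and f at those candidates.
  x = -4: f_y(-4, y) = 6*y**2 - 6*y + 4; no integer root y with |y| ≤ 4.
  x = -3: f_y(-3, y) = 6*y**2 - 2*y + 1; no integer root y with |y| ≤ 4.
  x = -2: f_y(-2, y) = 6*y**2 + 2*y; vanishes at y ∈ {0}. (-2, 0): f_x = 0, f = 0 — SINGULAR.
  x = -1: f_y(-1, y) = 6*y**2 + 6*y + 1; no integer root y with |y| ≤ 4.
  x = 0: f_y(0, y) = 6*y**2 + 10*y + 4; vanishes at y ∈ {-1}. (0, -1): f_x = -26 ≠ 0.
  x = 1: f_y(1, y) = 6*y**2 + 14*y + 9; no integer root y with |y| ≤ 4.
  x = 2: f_y(2, y) = 6*y**2 + 18*y + 16; no integer root y with |y| ≤ 4.
  x = 3: f_y(3, y) = 6*y**2 + 22*y + 25; no integer root y with |y| ≤ 4.
  x = 4: f_y(4, y) = 6*y**2 + 26*y + 36; no integer root y with |y| ≤ 4.
Only singular point on the grid: (-2, 0).
Classify: substitute x = -2 + u, y = 0 + v and expand: f = -2*u**3 + u**2*v + 2*u*v**2 + 2*v**3 + v**2.
No constant or linear terms (consistent with a singular point). Quadratic part: v**2. Cubic part: -2*u**3 + u**2*v + 2*u*v**2 + 2*v**3.
The quadratic part v**2 is a perfect square, so there is a single (double) tangent line v = 0, i.e. y = 0. Restricting the cubic part to that line (v = 0) leaves -2*u**3 ≠ 0, so f is not divisible by v and the branch is v² ≈ 2*u**3 to lowest order — this is a cusp.
Classification: cusp.


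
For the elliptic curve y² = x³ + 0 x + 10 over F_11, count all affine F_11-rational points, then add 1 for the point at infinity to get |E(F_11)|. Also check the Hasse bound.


Affine points = {(1, 0), (3, 2), (3, 9), (5, 5), (5, 6), (7, 1), (7, 10), (8, 4), (8, 7), (10, 3), (10, 8)}; affine count = 11; |E(F_11)| = 12.

Discriminant check: Δ ∝ 4a³ + 27b² = 4·0³ + 27·10² = 4·0 + 27·100 ≡ 5 (mod 11). Nonzero ⇒ E is nonsingular.
For each x ∈ F_11, compute rhs = x³ + 0·x + 10 mod 11, then count y ∈ F_11 with y² ≡ rhs.
  x = 0: rhs = 10, matching y values: none (0 points).
  x = 1: rhs = 0, matching y values: 0 (1 points).
  x = 2: rhs = 7, matching y values: none (0 points).
  x = 3: rhs = 4, matching y values: 2, 9 (2 points).
  x = 4: rhs = 8, matching y values: none (0 points).
  x = 5: rhs = 3, matching y values: 5, 6 (2 points).
  x = 6: rhs = 6, matching y values: none (0 points).
  x = 7: rhs = 1, matching y values: 1, 10 (2 points).
  x = 8: rhs = 5, matching y values: 4, 7 (2 points).
  x = 9: rhs = 2, matching y values: none (0 points).
  x = 10: rhs = 9, matching y values: 3, 8 (2 points).
Total affine count: 11.
Full point count |E(F_11)| = 11 + 1 = 12.
Hasse bound: |12 − (11+1)| = |0| = 0 ≤ 2√11 ≈ 6.6332 ✓.


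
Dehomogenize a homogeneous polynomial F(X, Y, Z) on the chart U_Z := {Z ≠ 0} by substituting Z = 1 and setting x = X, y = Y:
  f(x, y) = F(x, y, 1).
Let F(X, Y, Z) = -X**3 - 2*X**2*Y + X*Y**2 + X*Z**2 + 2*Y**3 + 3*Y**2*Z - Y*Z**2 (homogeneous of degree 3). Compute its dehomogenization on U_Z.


f(x, y) = -x**3 - 2*x**2*y + x*y**2 + x + 2*y**3 + 3*y**2 - y

On U_Z we set Z = 1. Each monomial c·X^i·Y^j·Z^k in F becomes c·x^i·y^j·1^k = c·x^i·y^j.
Substituting Z = 1: F(X, Y, 1) = -x**3 - 2*x**2*y + x*y**2 + x + 2*y**3 + 3*y**2 - y.
Note: deg(f) ≤ deg(F) = 3; strict inequality happens when F is divisible by Z (lost terms).


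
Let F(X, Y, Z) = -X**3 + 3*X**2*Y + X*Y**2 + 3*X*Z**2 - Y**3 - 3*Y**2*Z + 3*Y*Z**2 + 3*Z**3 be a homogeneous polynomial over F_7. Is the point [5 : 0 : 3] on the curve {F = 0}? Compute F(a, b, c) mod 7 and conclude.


F(5,0,3) ≡ 0 (mod 7); P is on the curve.

Evaluate F(5, 0, 3) term-by-term (mod 7).
  -X**3 ↦ -1·125·1·1 = -125
  3*X**2*Y ↦ 3·25·0·1 = 0
  X*Y**2 ↦ 1·5·0·1 = 0
  3*X*Z**2 ↦ 3·5·1·9 = 135
  -Y**3 ↦ -1·1·0·1 = 0
  -3*Y**2*Z ↦ -3·1·0·3 = 0
  3*Y*Z**2 ↦ 3·1·0·9 = 0
  3*Z**3 ↦ 3·1·1·27 = 81
Sum: F(5, 0, 3) = (-125) + (0) + (0) + (135) + (0) + (0) + (0) + (81) = 91.
Reducing mod 7: 91 ≡ 0 (mod 7).
Since F(a, b, c) ≡ 0 (mod 7), P lies on the curve.


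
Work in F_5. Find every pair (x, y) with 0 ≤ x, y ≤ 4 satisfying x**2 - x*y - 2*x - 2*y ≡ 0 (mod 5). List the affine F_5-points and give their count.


Affine F_5-points: {(0, 0), (1, 3), (2, 0), (4, 3)}; count = 4.

For each of the 25 pairs (x, y) ∈ F_5², evaluate f(x, y) mod 5. Record the zeros.
  x = 0: [0↦0, 1↦3, 2↦1, 3↦4, 4↦2]  zeros at y ∈ {0}
  x = 1: [0↦4, 1↦1, 2↦3, 3↦0, 4↦2]  zeros at y ∈ {3}
  x = 2: [0↦0, 1↦1, 2↦2, 3↦3, 4↦4]  zeros at y ∈ {0}
  x = 3: [0↦3, 1↦3, 2↦3, 3↦3, 4↦3]  zeros at y ∈ ∅
  x = 4: [0↦3, 1↦2, 2↦1, 3↦0, 4↦4]  zeros at y ∈ {3}
Collecting zeros: affine points = {(0, 0), (1, 3), (2, 0), (4, 3)}.
Total count |C(F_5)_aff| = 4.


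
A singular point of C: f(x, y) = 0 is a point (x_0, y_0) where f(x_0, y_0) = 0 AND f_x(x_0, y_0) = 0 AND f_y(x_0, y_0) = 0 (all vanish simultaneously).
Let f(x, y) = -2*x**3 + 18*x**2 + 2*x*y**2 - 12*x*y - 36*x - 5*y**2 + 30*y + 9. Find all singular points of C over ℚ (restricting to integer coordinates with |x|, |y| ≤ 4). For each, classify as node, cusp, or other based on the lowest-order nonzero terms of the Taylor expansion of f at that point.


Singular points: {(3, 3)}; classification: cusp.

Compute partial derivatives:
  f_x = -6*x**2 + 36*x + 2*y**2 - 12*y - 36.
  f_y = 4*x*y - 12*x - 10*y + 30.
Scan x_0 ∈ {−4, ..., 4}. For each x_0, f_y(x_0, y) is a polynomial in y; find its integer roots y ∈ {−4, ..., 4}, then test f_x and f at those candidates.
  x = -4: f_y(-4, y) = 78 - 26*y; vanishes at y ∈ {3}. (-4, 3): f_x = -294 ≠ 0.
  x = -3: f_y(-3, y) = 66 - 22*y; vanishes at y ∈ {3}. (-3, 3): f_x = -216 ≠ 0.
  x = -2: f_y(-2, y) = 54 - 18*y; vanishes at y ∈ {3}. (-2, 3): f_x = -150 ≠ 0.
  x = -1: f_y(-1, y) = 42 - 14*y; vanishes at y ∈ {3}. (-1, 3): f_x = -96 ≠ 0.
  x = 0: f_y(0, y) = 30 - 10*y; vanishes at y ∈ {3}. (0, 3): f_x = -54 ≠ 0.
  x = 1: f_y(1, y) = 18 - 6*y; vanishes at y ∈ {3}. (1, 3): f_x = -24 ≠ 0.
  x = 2: f_y(2, y) = 6 - 2*y; vanishes at y ∈ {3}. (2, 3): f_x = -6 ≠ 0.
  x = 3: f_y(3, y) = 2*y - 6; vanishes at y ∈ {3}. (3, 3): f_x = 0, f = 0 — SINGULAR.
  x = 4: f_y(4, y) = 6*y - 18; vanishes at y ∈ {3}. (4, 3): f_x = -6 ≠ 0.
Only singular point on the grid: (3, 3).
Classify: substitute x = 3 + u, y = 3 + v and expand: f = -2*u**3 + 2*u*v**2 + v**2.
No constant or linear terms (consistent with a singular point). Quadratic part: v**2. Cubic part: -2*u**3 + 2*u*v**2.
The quadratic part v**2 is a perfect square, so there is a single (double) tangent line v = 0, i.e. y = 3. Restricting the cubic part to that line (v = 0) leaves -2*u**3 ≠ 0, so f is not divisible by v and the branch is v² ≈ 2*u**3 to lowest order — this is a cusp.
Classification: cusp.


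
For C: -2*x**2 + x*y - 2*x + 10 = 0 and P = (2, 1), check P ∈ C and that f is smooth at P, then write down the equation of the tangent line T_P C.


Tangent line at P: -9*x + 2*y + 16 = 0.

Step 1: f(2, 1) = 0, so P lies on C.
Step 2: partial derivatives
  f_x(x, y) = -4*x + y - 2, f_y(x, y) = x.
  f_x(P) = -9, f_y(P) = 2 (gradient nonzero, so P is smooth).
Step 3: tangent line at P: -9·(x − 2) + 2·(y − 1) = 0.
Expanding: -9*x + 2*y + 16 = 0.


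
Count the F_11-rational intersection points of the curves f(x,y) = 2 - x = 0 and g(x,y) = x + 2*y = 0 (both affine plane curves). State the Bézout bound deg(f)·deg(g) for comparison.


Common zeros: {(2, 10)}; count = 1; Bézout bound = 1.

deg(f) = 1, deg(g) = 1, so Bézout bound = 1.
Scan x ∈ F_11. For each x, list the y ∈ F_11 with f(x, y) ≡ 0 and those with g(x, y) ≡ 0 (mod 11); the common zeros in that column are the intersection.
  x = 0: f ≡ 0 at y ∈ ∅; g ≡ 0 at y ∈ {0}; common: ∅.
  x = 1: f ≡ 0 at y ∈ ∅; g ≡ 0 at y ∈ {5}; common: ∅.
  x = 2: f ≡ 0 at y ∈ {0, 1, 2, 3, 4, 5, 6, 7, 8, 9, 10}; g ≡ 0 at y ∈ {10}; common: {10}.
  x = 3: f ≡ 0 at y ∈ ∅; g ≡ 0 at y ∈ {4}; common: ∅.
  x = 4: f ≡ 0 at y ∈ ∅; g ≡ 0 at y ∈ {9}; common: ∅.
  x = 5: f ≡ 0 at y ∈ ∅; g ≡ 0 at y ∈ {3}; common: ∅.
  x = 6: f ≡ 0 at y ∈ ∅; g ≡ 0 at y ∈ {8}; common: ∅.
  x = 7: f ≡ 0 at y ∈ ∅; g ≡ 0 at y ∈ {2}; common: ∅.
  x = 8: f ≡ 0 at y ∈ ∅; g ≡ 0 at y ∈ {7}; common: ∅.
  x = 9: f ≡ 0 at y ∈ ∅; g ≡ 0 at y ∈ {1}; common: ∅.
  x = 10: f ≡ 0 at y ∈ ∅; g ≡ 0 at y ∈ {6}; common: ∅.
Collecting: common zeros = {(2, 10)}, so the count is 1.
Comparison with the Bézout bound: 1 ≤ 1 = deg(f)·deg(g), as expected for curves with no common component (the bound is attained).


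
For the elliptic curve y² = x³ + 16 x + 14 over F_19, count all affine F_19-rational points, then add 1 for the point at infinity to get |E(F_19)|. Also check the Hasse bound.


Affine points = {(2, 4), (2, 15), (4, 3), (4, 16), (11, 1), (11, 18), (13, 5), (13, 14), (15, 0), (18, 4), (18, 15)}; affine count = 11; |E(F_19)| = 12.

Discriminant check: Δ ∝ 4a³ + 27b² = 4·16³ + 27·14² = 4·4096 + 27·196 ≡ 16 (mod 19). Nonzero ⇒ E is nonsingular.
For each x ∈ F_19, compute rhs = x³ + 16·x + 14 mod 19, then count y ∈ F_19 with y² ≡ rhs.
  x = 0: rhs = 14, matching y values: none (0 points).
  x = 1: rhs = 12, matching y values: none (0 points).
  x = 2: rhs = 16, matching y values: 4, 15 (2 points).
  x = 3: rhs = 13, matching y values: none (0 points).
  x = 4: rhs = 9, matching y values: 3, 16 (2 points).
  x = 5: rhs = 10, matching y values: none (0 points).
  x = 6: rhs = 3, matching y values: none (0 points).
  x = 7: rhs = 13, matching y values: none (0 points).
  x = 8: rhs = 8, matching y values: none (0 points).
  x = 9: rhs = 13, matching y values: none (0 points).
  x = 10: rhs = 15, matching y values: none (0 points).
  x = 11: rhs = 1, matching y values: 1, 18 (2 points).
  x = 12: rhs = 15, matching y values: none (0 points).
  x = 13: rhs = 6, matching y values: 5, 14 (2 points).
  x = 14: rhs = 18, matching y values: none (0 points).
  x = 15: rhs = 0, matching y values: 0 (1 points).
  x = 16: rhs = 15, matching y values: none (0 points).
  x = 17: rhs = 12, matching y values: none (0 points).
  x = 18: rhs = 16, matching y values: 4, 15 (2 points).
Total affine count: 11.
Full point count |E(F_19)| = 11 + 1 = 12.
Hasse bound: |12 − (19+1)| = |-8| = 8 ≤ 2√19 ≈ 8.7178 ✓.


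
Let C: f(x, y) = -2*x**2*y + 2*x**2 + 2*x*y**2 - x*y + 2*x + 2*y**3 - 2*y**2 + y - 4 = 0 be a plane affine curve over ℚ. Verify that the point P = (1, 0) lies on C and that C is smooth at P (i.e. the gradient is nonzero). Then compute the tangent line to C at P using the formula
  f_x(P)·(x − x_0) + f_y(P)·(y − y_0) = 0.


Tangent line at P: 6*x - 2*y - 6 = 0.

Step 1: f(1, 0) = 0, so P lies on C.
Step 2: partial derivatives
  f_x(x, y) = -4*x*y + 4*x + 2*y**2 - y + 2, f_y(x, y) = -2*x**2 + 4*x*y - x + 6*y**2 - 4*y + 1.
  f_x(P) = 6, f_y(P) = -2 (gradient nonzero, so P is smooth).
Step 3: tangent line at P: 6·(x − 1) + -2·(y − 0) = 0.
Expanding: 6*x - 2*y - 6 = 0.


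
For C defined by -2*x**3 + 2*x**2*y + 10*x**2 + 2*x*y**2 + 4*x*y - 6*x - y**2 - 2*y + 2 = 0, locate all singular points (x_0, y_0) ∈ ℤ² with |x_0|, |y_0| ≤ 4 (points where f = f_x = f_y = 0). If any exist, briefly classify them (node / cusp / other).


Singular points: {(1, -2)}; classification: cusp.

Compute partial derivatives:
  f_x = -6*x**2 + 4*x*y + 20*x + 2*y**2 + 4*y - 6.
  f_y = 2*x**2 + 4*x*y + 4*x - 2*y - 2.
Scan x_0 ∈ {−4, ..., 4}. For each x_0, f_y(x_0, y) is a polynomial in y; find its integer roots y ∈ {−4, ..., 4}, then test f_x and f at those candidates.
  x = -4: f_y(-4, y) = 14 - 18*y; no integer root y with |y| ≤ 4.
  x = -3: f_y(-3, y) = 4 - 14*y; no integer root y with |y| ≤ 4.
  x = -2: f_y(-2, y) = -10*y - 2; no integer root y with |y| ≤ 4.
  x = -1: f_y(-1, y) = -6*y - 4; no integer root y with |y| ≤ 4.
  x = 0: f_y(0, y) = -2*y - 2; vanishes at y ∈ {-1}. (0, -1): f_x = -8 ≠ 0.
  x = 1: f_y(1, y) = 2*y + 4; vanishes at y ∈ {-2}. (1, -2): f_x = 0, f = 0 — SINGULAR.
  x = 2: f_y(2, y) = 6*y + 14; no integer root y with |y| ≤ 4.
  x = 3: f_y(3, y) = 10*y + 28; no integer root y with |y| ≤ 4.
  x = 4: f_y(4, y) = 14*y + 46; no integer root y with |y| ≤ 4.
Only singular point on the grid: (1, -2).
Classify: substitute x = 1 + u, y = -2 + v and expand: f = -2*u**3 + 2*u**2*v + 2*u*v**2 + v**2.
No constant or linear terms (consistent with a singular point). Quadratic part: v**2. Cubic part: -2*u**3 + 2*u**2*v + 2*u*v**2.
The quadratic part v**2 is a perfect square, so there is a single (double) tangent line v = 0, i.e. y = -2. Restricting the cubic part to that line (v = 0) leaves -2*u**3 ≠ 0, so f is not divisible by v and the branch is v² ≈ 2*u**3 to lowest order — this is a cusp.
Classification: cusp.


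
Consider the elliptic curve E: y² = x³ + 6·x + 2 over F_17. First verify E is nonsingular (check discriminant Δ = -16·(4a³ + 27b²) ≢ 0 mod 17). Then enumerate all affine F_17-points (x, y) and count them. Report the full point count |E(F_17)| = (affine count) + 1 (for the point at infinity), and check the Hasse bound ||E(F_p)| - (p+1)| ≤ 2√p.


Affine points = {(0, 6), (0, 11), (1, 3), (1, 14), (3, 8), (3, 9), (5, 2), (5, 15), (6, 4), (6, 13), (7, 8), (7, 9), (8, 1), (8, 16), (10, 5), (10, 12), (12, 0), (13, 4), (13, 13), (14, 5), (14, 12), (15, 4), (15, 13)}; affine count = 23; |E(F_17)| = 24.

Discriminant check: Δ ∝ 4a³ + 27b² = 4·6³ + 27·2² = 4·216 + 27·4 ≡ 3 (mod 17). Nonzero ⇒ E is nonsingular.
For each x ∈ F_17, compute rhs = x³ + 6·x + 2 mod 17, then count y ∈ F_17 with y² ≡ rhs.
  x = 0: rhs = 2, matching y values: 6, 11 (2 points).
  x = 1: rhs = 9, matching y values: 3, 14 (2 points).
  x = 2: rhs = 5, matching y values: none (0 points).
  x = 3: rhs = 13, matching y values: 8, 9 (2 points).
  x = 4: rhs = 5, matching y values: none (0 points).
  x = 5: rhs = 4, matching y values: 2, 15 (2 points).
  x = 6: rhs = 16, matching y values: 4, 13 (2 points).
  x = 7: rhs = 13, matching y values: 8, 9 (2 points).
  x = 8: rhs = 1, matching y values: 1, 16 (2 points).
  x = 9: rhs = 3, matching y values: none (0 points).
  x = 10: rhs = 8, matching y values: 5, 12 (2 points).
  x = 11: rhs = 5, matching y values: none (0 points).
  x = 12: rhs = 0, matching y values: 0 (1 points).
  x = 13: rhs = 16, matching y values: 4, 13 (2 points).
  x = 14: rhs = 8, matching y values: 5, 12 (2 points).
  x = 15: rhs = 16, matching y values: 4, 13 (2 points).
  x = 16: rhs = 12, matching y values: none (0 points).
Total affine count: 23.
Full point count |E(F_17)| = 23 + 1 = 24.
Hasse bound: |24 − (17+1)| = |6| = 6 ≤ 2√17 ≈ 8.2462 ✓.


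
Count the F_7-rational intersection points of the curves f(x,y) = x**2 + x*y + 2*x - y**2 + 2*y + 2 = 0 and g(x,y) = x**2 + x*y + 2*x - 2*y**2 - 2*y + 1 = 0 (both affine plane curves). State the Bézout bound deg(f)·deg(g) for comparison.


Common zeros: ∅; count = 0; Bézout bound = 4.

deg(f) = 2, deg(g) = 2, so Bézout bound = 4.
Scan x ∈ F_7. For each x, list the y ∈ F_7 with f(x, y) ≡ 0 and those with g(x, y) ≡ 0 (mod 7); the common zeros in that column are the intersection.
  x = 0: f ≡ 0 at y ∈ ∅; g ≡ 0 at y ∈ ∅; common: ∅.
  x = 1: f ≡ 0 at y ∈ {1, 2}; g ≡ 0 at y ∈ ∅; common: ∅.
  x = 2: f ≡ 0 at y ∈ {2}; g ≡ 0 at y ∈ {1, 6}; common: ∅.
  x = 3: f ≡ 0 at y ∈ {1, 4}; g ≡ 0 at y ∈ ∅; common: ∅.
  x = 4: f ≡ 0 at y ∈ {3}; g ≡ 0 at y ∈ {2, 6}; common: ∅.
  x = 5: f ≡ 0 at y ∈ {3, 4}; g ≡ 0 at y ∈ ∅; common: ∅.
  x = 6: f ≡ 0 at y ∈ ∅; g ≡ 0 at y ∈ {0, 2}; common: ∅.
Collecting: common zeros = ∅, so the count is 0.
Comparison with the Bézout bound: 0 ≤ 4 = deg(f)·deg(g), as expected for curves with no common component (the affine F_7-count falls short of the bound because intersections may lie at infinity, over extension fields, or carry multiplicity).


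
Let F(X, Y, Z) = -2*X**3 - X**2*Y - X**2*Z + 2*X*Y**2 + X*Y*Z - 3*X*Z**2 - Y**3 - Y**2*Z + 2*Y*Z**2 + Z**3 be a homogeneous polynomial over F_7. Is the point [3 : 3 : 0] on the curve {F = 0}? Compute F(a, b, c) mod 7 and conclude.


F(3,3,0) ≡ 2 (mod 7); P is NOT on the curve.

Evaluate F(3, 3, 0) term-by-term (mod 7).
  -2*X**3 ↦ -2·27·1·1 = -54
  -X**2*Y ↦ -1·9·3·1 = -27
  -X**2*Z ↦ -1·9·1·0 = 0
  2*X*Y**2 ↦ 2·3·9·1 = 54
  X*Y*Z ↦ 1·3·3·0 = 0
  -3*X*Z**2 ↦ -3·3·1·0 = 0
  -Y**3 ↦ -1·1·27·1 = -27
  -Y**2*Z ↦ -1·1·9·0 = 0
  2*Y*Z**2 ↦ 2·1·3·0 = 0
  Z**3 ↦ 1·1·1·0 = 0
Sum: F(3, 3, 0) = (-54) + (-27) + (0) + (54) + (0) + (0) + (-27) + (0) + (0) + (0) = -54.
Reducing mod 7: -54 ≡ 2 (mod 7).
Since F(a, b, c) ≡ 2 ≠ 0 (mod 7), P does NOT lie on the curve.


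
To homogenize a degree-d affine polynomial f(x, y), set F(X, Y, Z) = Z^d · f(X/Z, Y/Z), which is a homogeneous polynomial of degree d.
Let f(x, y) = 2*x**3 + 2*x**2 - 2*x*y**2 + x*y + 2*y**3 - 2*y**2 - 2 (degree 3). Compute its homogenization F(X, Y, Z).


F(X, Y, Z) = 2*X**3 + 2*X**2*Z - 2*X*Y**2 + X*Y*Z + 2*Y**3 - 2*Y**2*Z - 2*Z**3

deg(f) = 3.
Substitute x = X/Z, y = Y/Z into f, then multiply by Z^3.
  monomial 2·x^3·y^0 ↦ 2·X^3·Y^0·Z^0.
  monomial 2·x^2·y^0 ↦ 2·X^2·Y^0·Z^1.
  monomial -2·x^1·y^2 ↦ -2·X^1·Y^2·Z^0.
  monomial 1·x^1·y^1 ↦ 1·X^1·Y^1·Z^1.
  monomial 2·x^0·y^3 ↦ 2·X^0·Y^3·Z^0.
  monomial -2·x^0·y^2 ↦ -2·X^0·Y^2·Z^1.
  monomial -2·x^0·y^0 ↦ -2·X^0·Y^0·Z^3.
Collecting: F(X, Y, Z) = 2*X**3 + 2*X**2*Z - 2*X*Y**2 + X*Y*Z + 2*Y**3 - 2*Y**2*Z - 2*Z**3.


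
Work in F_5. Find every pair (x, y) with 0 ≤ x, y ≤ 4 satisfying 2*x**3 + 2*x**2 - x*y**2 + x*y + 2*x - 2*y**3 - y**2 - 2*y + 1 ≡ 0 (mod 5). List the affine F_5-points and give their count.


Affine F_5-points: ∅; count = 0.

For each of the 25 pairs (x, y) ∈ F_5², evaluate f(x, y) mod 5. Record the zeros.
  x = 0: [0↦1, 1↦1, 2↦2, 3↦2, 4↦4]  zeros at y ∈ ∅
  x = 1: [0↦2, 1↦2, 2↦1, 3↦2, 4↦3]  zeros at y ∈ ∅
  x = 2: [0↦4, 1↦4, 2↦1, 3↦3, 4↦3]  zeros at y ∈ ∅
  x = 3: [0↦4, 1↦4, 2↦4, 3↦2, 4↦1]  zeros at y ∈ ∅
  x = 4: [0↦4, 1↦4, 2↦2, 3↦1, 4↦4]  zeros at y ∈ ∅
Collecting zeros: affine points = ∅.
Total count |C(F_5)_aff| = 0.


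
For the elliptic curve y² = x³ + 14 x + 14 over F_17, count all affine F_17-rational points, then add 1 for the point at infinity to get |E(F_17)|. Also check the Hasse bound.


Affine points = {(2, 4), (2, 13), (3, 7), (3, 10), (4, 7), (4, 10), (6, 5), (6, 12), (7, 8), (7, 9), (8, 3), (8, 14), (9, 6), (9, 11), (10, 7), (10, 10), (13, 8), (13, 9), (14, 8), (14, 9), (16, 4), (16, 13)}; affine count = 22; |E(F_17)| = 23.

Discriminant check: Δ ∝ 4a³ + 27b² = 4·14³ + 27·14² = 4·2744 + 27·196 ≡ 16 (mod 17). Nonzero ⇒ E is nonsingular.
For each x ∈ F_17, compute rhs = x³ + 14·x + 14 mod 17, then count y ∈ F_17 with y² ≡ rhs.
  x = 0: rhs = 14, matching y values: none (0 points).
  x = 1: rhs = 12, matching y values: none (0 points).
  x = 2: rhs = 16, matching y values: 4, 13 (2 points).
  x = 3: rhs = 15, matching y values: 7, 10 (2 points).
  x = 4: rhs = 15, matching y values: 7, 10 (2 points).
  x = 5: rhs = 5, matching y values: none (0 points).
  x = 6: rhs = 8, matching y values: 5, 12 (2 points).
  x = 7: rhs = 13, matching y values: 8, 9 (2 points).
  x = 8: rhs = 9, matching y values: 3, 14 (2 points).
  x = 9: rhs = 2, matching y values: 6, 11 (2 points).
  x = 10: rhs = 15, matching y values: 7, 10 (2 points).
  x = 11: rhs = 3, matching y values: none (0 points).
  x = 12: rhs = 6, matching y values: none (0 points).
  x = 13: rhs = 13, matching y values: 8, 9 (2 points).
  x = 14: rhs = 13, matching y values: 8, 9 (2 points).
  x = 15: rhs = 12, matching y values: none (0 points).
  x = 16: rhs = 16, matching y values: 4, 13 (2 points).
Total affine count: 22.
Full point count |E(F_17)| = 22 + 1 = 23.
Hasse bound: |23 − (17+1)| = |5| = 5 ≤ 2√17 ≈ 8.2462 ✓.


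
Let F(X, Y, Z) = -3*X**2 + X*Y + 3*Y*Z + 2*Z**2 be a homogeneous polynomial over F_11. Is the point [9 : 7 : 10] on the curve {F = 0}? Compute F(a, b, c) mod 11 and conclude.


F(9,7,10) ≡ 10 (mod 11); P is NOT on the curve.

Evaluate F(9, 7, 10) term-by-term (mod 11).
  -3*X**2 ↦ -3·81·1·1 = -243
  X*Y ↦ 1·9·7·1 = 63
  3*Y*Z ↦ 3·1·7·10 = 210
  2*Z**2 ↦ 2·1·1·100 = 200
Sum: F(9, 7, 10) = (-243) + (63) + (210) + (200) = 230.
Reducing mod 11: 230 ≡ 10 (mod 11).
Since F(a, b, c) ≡ 10 ≠ 0 (mod 11), P does NOT lie on the curve.


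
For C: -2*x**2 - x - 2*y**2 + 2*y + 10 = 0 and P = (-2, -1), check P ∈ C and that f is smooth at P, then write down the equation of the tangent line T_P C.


Tangent line at P: 7*x + 6*y + 20 = 0.

Step 1: f(-2, -1) = 0, so P lies on C.
Step 2: partial derivatives
  f_x(x, y) = -4*x - 1, f_y(x, y) = 2 - 4*y.
  f_x(P) = 7, f_y(P) = 6 (gradient nonzero, so P is smooth).
Step 3: tangent line at P: 7·(x − -2) + 6·(y − -1) = 0.
Expanding: 7*x + 6*y + 20 = 0.


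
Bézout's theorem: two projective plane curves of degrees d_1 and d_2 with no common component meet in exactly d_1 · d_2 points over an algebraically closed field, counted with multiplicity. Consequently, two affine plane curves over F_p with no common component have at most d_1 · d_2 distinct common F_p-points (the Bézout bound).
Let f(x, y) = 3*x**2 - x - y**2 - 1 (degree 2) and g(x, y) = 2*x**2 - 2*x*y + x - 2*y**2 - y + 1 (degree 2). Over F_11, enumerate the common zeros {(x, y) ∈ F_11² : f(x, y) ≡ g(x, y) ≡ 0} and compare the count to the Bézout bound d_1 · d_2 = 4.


Common zeros: {(2, 3)}; count = 1; Bézout bound = 4.

deg(f) = 2, deg(g) = 2, so Bézout bound = 4.
Scan x ∈ F_11. For each x, list the y ∈ F_11 with f(x, y) ≡ 0 and those with g(x, y) ≡ 0 (mod 11); the common zeros in that column are the intersection.
  x = 0: f ≡ 0 at y ∈ ∅; g ≡ 0 at y ∈ {6, 10}; common: ∅.
  x = 1: f ≡ 0 at y ∈ {1, 10}; g ≡ 0 at y ∈ ∅; common: ∅.
  x = 2: f ≡ 0 at y ∈ {3, 8}; g ≡ 0 at y ∈ {0, 3}; common: {3}.
  x = 3: f ≡ 0 at y ∈ {1, 10}; g ≡ 0 at y ∈ {0, 2}; common: ∅.
  x = 4: f ≡ 0 at y ∈ ∅; g ≡ 0 at y ∈ {2, 10}; common: ∅.
  x = 5: f ≡ 0 at y ∈ {5, 6}; g ≡ 0 at y ∈ ∅; common: ∅.
  x = 6: f ≡ 0 at y ∈ ∅; g ≡ 0 at y ∈ {3, 7}; common: ∅.
  x = 7: f ≡ 0 at y ∈ ∅; g ≡ 0 at y ∈ ∅; common: ∅.
  x = 8: f ≡ 0 at y ∈ ∅; g ≡ 0 at y ∈ ∅; common: ∅.
  x = 9: f ≡ 0 at y ∈ ∅; g ≡ 0 at y ∈ ∅; common: ∅.
  x = 10: f ≡ 0 at y ∈ {5, 6}; g ≡ 0 at y ∈ ∅; common: ∅.
Collecting: common zeros = {(2, 3)}, so the count is 1.
Comparison with the Bézout bound: 1 ≤ 4 = deg(f)·deg(g), as expected for curves with no common component (the affine F_11-count falls short of the bound because intersections may lie at infinity, over extension fields, or carry multiplicity).


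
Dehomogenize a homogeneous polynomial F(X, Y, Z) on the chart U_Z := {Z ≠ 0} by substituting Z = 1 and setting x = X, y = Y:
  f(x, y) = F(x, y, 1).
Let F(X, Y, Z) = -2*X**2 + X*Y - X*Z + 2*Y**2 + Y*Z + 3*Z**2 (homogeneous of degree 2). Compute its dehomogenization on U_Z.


f(x, y) = -2*x**2 + x*y - x + 2*y**2 + y + 3

On U_Z we set Z = 1. Each monomial c·X^i·Y^j·Z^k in F becomes c·x^i·y^j·1^k = c·x^i·y^j.
Substituting Z = 1: F(X, Y, 1) = -2*x**2 + x*y - x + 2*y**2 + y + 3.
Note: deg(f) ≤ deg(F) = 2; strict inequality happens when F is divisible by Z (lost terms).


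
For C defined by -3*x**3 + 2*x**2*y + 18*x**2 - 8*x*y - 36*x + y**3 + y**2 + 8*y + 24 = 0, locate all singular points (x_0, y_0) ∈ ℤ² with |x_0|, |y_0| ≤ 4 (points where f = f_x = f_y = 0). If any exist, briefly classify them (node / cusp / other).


Singular points: {(2, 0)}; classification: cusp.

Compute partial derivatives:
  f_x = -9*x**2 + 4*x*y + 36*x - 8*y - 36.
  f_y = 2*x**2 - 8*x + 3*y**2 + 2*y + 8.
Scan x_0 ∈ {−4, ..., 4}. For each x_0, f_y(x_0, y) is a polynomial in y; find its integer roots y ∈ {−4, ..., 4}, then test f_x and f at those candidates.
  x = -4: f_y(-4, y) = 3*y**2 + 2*y + 72; no integer root y with |y| ≤ 4.
  x = -3: f_y(-3, y) = 3*y**2 + 2*y + 50; no integer root y with |y| ≤ 4.
  x = -2: f_y(-2, y) = 3*y**2 + 2*y + 32; no integer root y with |y| ≤ 4.
  x = -1: f_y(-1, y) = 3*y**2 + 2*y + 18; no integer root y with |y| ≤ 4.
  x = 0: f_y(0, y) = 3*y**2 + 2*y + 8; no integer root y with |y| ≤ 4.
  x = 1: f_y(1, y) = 3*y**2 + 2*y + 2; no integer root y with |y| ≤ 4.
  x = 2: f_y(2, y) = 3*y**2 + 2*y; vanishes at y ∈ {0}. (2, 0): f_x = 0, f = 0 — SINGULAR.
  x = 3: f_y(3, y) = 3*y**2 + 2*y + 2; no integer root y with |y| ≤ 4.
  x = 4: f_y(4, y) = 3*y**2 + 2*y + 8; no integer root y with |y| ≤ 4.
Only singular point on the grid: (2, 0).
Classify: substitute x = 2 + u, y = 0 + v and expand: f = -3*u**3 + 2*u**2*v + v**3 + v**2.
No constant or linear terms (consistent with a singular point). Quadratic part: v**2. Cubic part: -3*u**3 + 2*u**2*v + v**3.
The quadratic part v**2 is a perfect square, so there is a single (double) tangent line v = 0, i.e. y = 0. Restricting the cubic part to that line (v = 0) leaves -3*u**3 ≠ 0, so f is not divisible by v and the branch is v² ≈ 3*u**3 to lowest order — this is a cusp.
Classification: cusp.


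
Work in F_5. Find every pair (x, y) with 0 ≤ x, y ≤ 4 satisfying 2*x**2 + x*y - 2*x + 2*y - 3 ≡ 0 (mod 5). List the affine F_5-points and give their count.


Affine F_5-points: {(0, 4), (1, 1), (2, 1), (4, 4)}; count = 4.

For each of the 25 pairs (x, y) ∈ F_5², evaluate f(x, y) mod 5. Record the zeros.
  x = 0: [0↦2, 1↦4, 2↦1, 3↦3, 4↦0]  zeros at y ∈ {4}
  x = 1: [0↦2, 1↦0, 2↦3, 3↦1, 4↦4]  zeros at y ∈ {1}
  x = 2: [0↦1, 1↦0, 2↦4, 3↦3, 4↦2]  zeros at y ∈ {1}
  x = 3: [0↦4, 1↦4, 2↦4, 3↦4, 4↦4]  zeros at y ∈ ∅
  x = 4: [0↦1, 1↦2, 2↦3, 3↦4, 4↦0]  zeros at y ∈ {4}
Collecting zeros: affine points = {(0, 4), (1, 1), (2, 1), (4, 4)}.
Total count |C(F_5)_aff| = 4.


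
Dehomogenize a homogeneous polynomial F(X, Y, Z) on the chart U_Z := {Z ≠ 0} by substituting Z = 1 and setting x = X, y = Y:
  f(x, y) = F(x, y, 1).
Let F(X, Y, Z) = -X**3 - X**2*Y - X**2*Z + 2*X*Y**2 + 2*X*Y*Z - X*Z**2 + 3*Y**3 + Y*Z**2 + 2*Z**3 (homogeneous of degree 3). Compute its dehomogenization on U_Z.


f(x, y) = -x**3 - x**2*y - x**2 + 2*x*y**2 + 2*x*y - x + 3*y**3 + y + 2

On U_Z we set Z = 1. Each monomial c·X^i·Y^j·Z^k in F becomes c·x^i·y^j·1^k = c·x^i·y^j.
Substituting Z = 1: F(X, Y, 1) = -x**3 - x**2*y - x**2 + 2*x*y**2 + 2*x*y - x + 3*y**3 + y + 2.
Note: deg(f) ≤ deg(F) = 3; strict inequality happens when F is divisible by Z (lost terms).
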